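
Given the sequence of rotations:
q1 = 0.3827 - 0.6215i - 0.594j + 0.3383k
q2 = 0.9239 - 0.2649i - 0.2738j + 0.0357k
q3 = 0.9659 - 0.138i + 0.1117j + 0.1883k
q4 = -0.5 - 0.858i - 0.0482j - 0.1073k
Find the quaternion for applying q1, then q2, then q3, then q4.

q2 · q1 = 0.0142 - 0.747i - 0.5862j + 0.3134k
q3 · q2 · q1 = -0.0829 - 0.5781i - 0.662j + 0.4697k
q4 · q3 · q2 · q1 = -0.4361 + 0.2665i + 0.8j + 0.3142k
-0.4361 + 0.2665i + 0.8j + 0.3142k


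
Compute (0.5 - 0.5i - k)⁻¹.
0.3333 + 0.3333i + 0.6667k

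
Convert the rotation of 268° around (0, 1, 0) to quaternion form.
-0.6947 + 0.7193j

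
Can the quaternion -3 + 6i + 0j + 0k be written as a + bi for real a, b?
Yes. The quaternion -3 + 6i has j- and k-coefficients y = z = 0, so it lies in the complex subalgebra spanned by 1 and i.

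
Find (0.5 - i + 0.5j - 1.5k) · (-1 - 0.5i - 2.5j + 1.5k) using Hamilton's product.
2.5 - 2.25i + 0.5j + 5k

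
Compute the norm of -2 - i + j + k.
√7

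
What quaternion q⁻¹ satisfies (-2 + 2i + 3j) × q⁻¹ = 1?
-0.1176 - 0.1176i - 0.1765j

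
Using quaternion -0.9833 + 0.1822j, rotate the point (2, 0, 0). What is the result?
(1.867, 0, 0.717)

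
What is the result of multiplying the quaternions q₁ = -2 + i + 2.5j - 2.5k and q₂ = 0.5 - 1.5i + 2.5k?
6.75 + 9.75i + 2.5j - 2.5k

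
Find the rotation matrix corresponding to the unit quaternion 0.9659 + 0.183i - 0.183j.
[[0.933, -0.067, -0.3535], [-0.067, 0.933, -0.3535], [0.3535, 0.3535, 0.866]]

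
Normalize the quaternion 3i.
i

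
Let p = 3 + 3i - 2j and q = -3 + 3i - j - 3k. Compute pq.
-20 + 6i + 12j - 6k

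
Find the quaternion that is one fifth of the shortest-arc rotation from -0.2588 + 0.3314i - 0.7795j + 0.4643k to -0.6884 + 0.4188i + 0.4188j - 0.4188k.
-0.045 + 0.1851i - 0.8222j + 0.5364k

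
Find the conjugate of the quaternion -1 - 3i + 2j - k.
-1 + 3i - 2j + k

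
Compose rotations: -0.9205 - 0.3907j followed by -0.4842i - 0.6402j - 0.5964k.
-0.2501 + 0.2127i + 0.5893j + 0.7382k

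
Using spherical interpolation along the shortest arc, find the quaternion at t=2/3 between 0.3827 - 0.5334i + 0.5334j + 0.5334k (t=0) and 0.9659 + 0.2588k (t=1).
0.8662 - 0.21i + 0.21j + 0.4017k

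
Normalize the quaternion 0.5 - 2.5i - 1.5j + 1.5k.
0.1508 - 0.7538i - 0.4523j + 0.4523k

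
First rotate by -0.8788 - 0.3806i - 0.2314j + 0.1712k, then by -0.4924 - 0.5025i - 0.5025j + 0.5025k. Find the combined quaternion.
0.0392 + 0.6593i + 0.4503j - 0.6009k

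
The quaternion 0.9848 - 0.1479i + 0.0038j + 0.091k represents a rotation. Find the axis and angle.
axis = (-0.8515, 0.0219, 0.5239), θ = 20°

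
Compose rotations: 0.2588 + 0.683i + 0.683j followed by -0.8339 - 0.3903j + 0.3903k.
0.0508 - 0.8361i - 0.404j + 0.3676k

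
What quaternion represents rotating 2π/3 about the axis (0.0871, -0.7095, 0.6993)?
0.5 + 0.0754i - 0.6144j + 0.6056k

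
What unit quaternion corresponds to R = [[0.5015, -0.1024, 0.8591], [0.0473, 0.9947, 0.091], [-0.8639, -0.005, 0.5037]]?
0.866 - 0.0277i + 0.4974j + 0.0432k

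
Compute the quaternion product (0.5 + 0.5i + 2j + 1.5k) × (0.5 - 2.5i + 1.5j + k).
-3 - 1.25i - 2.5j + 7k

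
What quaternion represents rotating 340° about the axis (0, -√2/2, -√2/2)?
-0.9848 - 0.1228j - 0.1228k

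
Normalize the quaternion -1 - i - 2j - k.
-0.378 - 0.378i - 0.7559j - 0.378k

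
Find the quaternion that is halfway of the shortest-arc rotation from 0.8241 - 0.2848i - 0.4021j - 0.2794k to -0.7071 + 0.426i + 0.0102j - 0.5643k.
0.8695 - 0.4036i - 0.2341j + 0.1618k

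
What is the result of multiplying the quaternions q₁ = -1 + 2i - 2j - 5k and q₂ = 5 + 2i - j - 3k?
-26 + 9i - 13j - 20k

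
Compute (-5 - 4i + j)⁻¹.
-0.119 + 0.0952i - 0.0238j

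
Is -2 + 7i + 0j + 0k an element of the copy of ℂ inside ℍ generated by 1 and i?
Yes. The quaternion -2 + 7i has j- and k-coefficients y = z = 0, so it lies in the complex subalgebra spanned by 1 and i.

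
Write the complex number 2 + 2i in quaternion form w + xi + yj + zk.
2 + 2i + 0j + 0k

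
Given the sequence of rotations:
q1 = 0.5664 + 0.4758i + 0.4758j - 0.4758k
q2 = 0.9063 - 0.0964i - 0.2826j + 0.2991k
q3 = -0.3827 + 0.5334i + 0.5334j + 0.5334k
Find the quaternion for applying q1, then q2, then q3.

q2 · q1 = 0.836 + 0.3688i + 0.3676j - 0.1732k
q3 · q2 · q1 = -0.6203 + 0.0163i + 0.5943j + 0.5116k
-0.6203 + 0.0163i + 0.5943j + 0.5116k


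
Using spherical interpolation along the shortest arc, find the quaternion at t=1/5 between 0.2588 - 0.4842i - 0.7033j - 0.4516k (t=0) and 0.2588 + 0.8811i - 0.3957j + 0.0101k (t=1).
0.1649 - 0.7096i - 0.5386j - 0.4234k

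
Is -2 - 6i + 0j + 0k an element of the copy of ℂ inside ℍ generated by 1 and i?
Yes. The quaternion -2 - 6i has j- and k-coefficients y = z = 0, so it lies in the complex subalgebra spanned by 1 and i.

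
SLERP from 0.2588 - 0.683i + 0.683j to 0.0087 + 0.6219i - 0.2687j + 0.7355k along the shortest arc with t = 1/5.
0.2164 - 0.7193i + 0.6381j - 0.1691k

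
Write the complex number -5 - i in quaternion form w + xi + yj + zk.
-5 - i + 0j + 0k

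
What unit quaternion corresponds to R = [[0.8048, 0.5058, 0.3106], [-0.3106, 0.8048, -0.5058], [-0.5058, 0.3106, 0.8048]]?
0.9239 + 0.2209i + 0.2209j - 0.2209k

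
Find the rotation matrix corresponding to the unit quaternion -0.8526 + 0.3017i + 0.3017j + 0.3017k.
[[0.6359, 0.6965, -0.3324], [-0.3324, 0.6359, 0.6965], [0.6965, -0.3324, 0.6359]]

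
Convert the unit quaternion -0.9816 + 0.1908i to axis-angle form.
axis = (1, 0, 0), θ = 338°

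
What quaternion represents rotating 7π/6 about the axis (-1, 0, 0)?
-0.2588 - 0.9659i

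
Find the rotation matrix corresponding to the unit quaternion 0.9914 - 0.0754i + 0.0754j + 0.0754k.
[[0.9773, -0.1609, 0.1381], [0.1381, 0.9773, 0.1609], [-0.1609, -0.1381, 0.9773]]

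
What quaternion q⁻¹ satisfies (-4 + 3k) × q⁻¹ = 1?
-0.16 - 0.12k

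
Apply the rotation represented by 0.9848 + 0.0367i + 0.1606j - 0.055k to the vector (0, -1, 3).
(0.817, -1.261, 2.783)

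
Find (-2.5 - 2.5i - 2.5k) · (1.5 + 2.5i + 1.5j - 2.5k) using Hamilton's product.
-3.75 - 6.25i - 16.25j - 1.25k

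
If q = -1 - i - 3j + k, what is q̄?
-1 + i + 3j - k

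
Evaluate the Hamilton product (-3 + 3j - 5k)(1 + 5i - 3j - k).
1 - 33i - 13j - 17k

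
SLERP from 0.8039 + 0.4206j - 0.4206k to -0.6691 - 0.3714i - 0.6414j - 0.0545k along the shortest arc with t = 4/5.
0.7231 + 0.3054i + 0.6179j - 0.0456k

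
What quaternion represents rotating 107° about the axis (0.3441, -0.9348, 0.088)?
0.5948 + 0.2766i - 0.7514j + 0.0707k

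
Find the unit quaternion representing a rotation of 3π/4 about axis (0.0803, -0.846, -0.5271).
0.3827 + 0.0742i - 0.7816j - 0.487k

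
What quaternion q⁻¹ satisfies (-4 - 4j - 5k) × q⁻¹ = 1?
-0.0702 + 0.0702j + 0.0877k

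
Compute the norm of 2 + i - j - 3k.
√15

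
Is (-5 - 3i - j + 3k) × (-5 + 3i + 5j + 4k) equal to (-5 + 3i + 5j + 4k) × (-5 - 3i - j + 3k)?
No: pq = 27 - 19i + j - 47k ≠ 27 + 19i - 41j - 23k = qp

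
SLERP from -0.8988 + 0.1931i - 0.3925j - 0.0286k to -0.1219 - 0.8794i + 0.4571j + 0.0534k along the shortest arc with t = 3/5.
-0.3791 + 0.7484i - 0.5414j - 0.0543k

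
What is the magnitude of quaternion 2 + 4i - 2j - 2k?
√28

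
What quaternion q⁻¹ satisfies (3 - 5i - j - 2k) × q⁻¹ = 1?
0.0769 + 0.1282i + 0.0256j + 0.0513k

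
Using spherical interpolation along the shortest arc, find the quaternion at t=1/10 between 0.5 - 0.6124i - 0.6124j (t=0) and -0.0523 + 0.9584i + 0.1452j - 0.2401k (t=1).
0.4652 - 0.6692i - 0.5788j + 0.0267k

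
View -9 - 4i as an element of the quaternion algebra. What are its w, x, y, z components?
-9 - 4i + 0j + 0k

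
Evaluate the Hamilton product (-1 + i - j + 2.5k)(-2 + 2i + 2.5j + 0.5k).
1.25 - 10.75i + 4j - k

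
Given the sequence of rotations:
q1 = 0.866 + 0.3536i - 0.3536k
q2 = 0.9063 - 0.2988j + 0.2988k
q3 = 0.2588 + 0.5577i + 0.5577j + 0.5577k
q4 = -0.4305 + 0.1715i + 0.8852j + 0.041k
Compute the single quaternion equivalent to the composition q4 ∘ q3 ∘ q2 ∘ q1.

q2 · q1 = 0.8905 + 0.4261i - 0.1531j + 0.0439k
q3 · q2 · q1 = 0.0537 + 0.7168i + 0.6702j + 0.185k
q4 · q3 · q2 · q1 = -0.7469 - 0.1631i - 0.2433j - 0.597k
-0.7469 - 0.1631i - 0.2433j - 0.597k


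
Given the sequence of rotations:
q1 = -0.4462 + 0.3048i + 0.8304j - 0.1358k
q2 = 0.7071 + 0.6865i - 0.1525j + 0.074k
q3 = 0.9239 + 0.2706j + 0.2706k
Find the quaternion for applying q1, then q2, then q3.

q2 · q1 = -0.3881 - 0.1315i + 0.771j + 0.4875k
q3 · q2 · q1 = -0.6991 - 0.1982i + 0.5717j + 0.381k
-0.6991 - 0.1982i + 0.5717j + 0.381k


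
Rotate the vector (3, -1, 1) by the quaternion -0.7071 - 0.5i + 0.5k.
(0.293, -2.828, -1.707)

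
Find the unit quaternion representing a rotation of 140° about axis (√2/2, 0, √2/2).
0.342 + 0.6645i + 0.6645k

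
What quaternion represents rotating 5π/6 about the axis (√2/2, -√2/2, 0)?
0.2588 + 0.683i - 0.683j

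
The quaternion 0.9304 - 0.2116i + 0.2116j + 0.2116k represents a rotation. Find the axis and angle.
axis = (-√3/3, √3/3, √3/3), θ = 43°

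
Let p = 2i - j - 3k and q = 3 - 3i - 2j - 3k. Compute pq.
-5 + 3i + 12j - 16k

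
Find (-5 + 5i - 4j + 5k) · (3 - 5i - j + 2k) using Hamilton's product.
-4 + 37i - 42j - 20k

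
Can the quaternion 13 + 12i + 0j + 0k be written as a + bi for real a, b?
Yes. The quaternion 13 + 12i has j- and k-coefficients y = z = 0, so it lies in the complex subalgebra spanned by 1 and i.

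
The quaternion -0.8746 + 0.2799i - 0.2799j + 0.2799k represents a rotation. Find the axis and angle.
axis = (√3/3, -√3/3, √3/3), θ = 302°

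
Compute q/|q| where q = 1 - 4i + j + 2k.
0.2132 - 0.8528i + 0.2132j + 0.4264k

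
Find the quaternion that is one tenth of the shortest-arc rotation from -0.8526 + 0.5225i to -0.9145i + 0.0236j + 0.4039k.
-0.7981 + 0.6005i - 0.0029j - 0.0492k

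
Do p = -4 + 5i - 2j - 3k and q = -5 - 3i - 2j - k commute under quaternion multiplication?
No: pq = 28 - 17i + 32j + 3k ≠ 28 - 9i + 4j + 35k = qp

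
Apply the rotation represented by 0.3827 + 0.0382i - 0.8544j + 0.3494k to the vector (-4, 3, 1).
(1.191, 0.824, -4.889)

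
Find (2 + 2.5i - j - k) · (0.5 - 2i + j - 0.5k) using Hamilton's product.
6.5 - 1.25i + 4.75j - k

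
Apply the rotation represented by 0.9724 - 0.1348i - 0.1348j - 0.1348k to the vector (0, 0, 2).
(-0.452, 0.597, 1.855)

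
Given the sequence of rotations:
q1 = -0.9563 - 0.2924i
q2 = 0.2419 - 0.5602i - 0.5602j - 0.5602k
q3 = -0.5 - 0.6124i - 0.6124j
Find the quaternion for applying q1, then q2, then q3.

q2 · q1 = -0.3951 + 0.465i + 0.6995j + 0.3719k
q3 · q2 · q1 = 0.9107 - 0.2183i + 0.12j - 0.3296k
0.9107 - 0.2183i + 0.12j - 0.3296k


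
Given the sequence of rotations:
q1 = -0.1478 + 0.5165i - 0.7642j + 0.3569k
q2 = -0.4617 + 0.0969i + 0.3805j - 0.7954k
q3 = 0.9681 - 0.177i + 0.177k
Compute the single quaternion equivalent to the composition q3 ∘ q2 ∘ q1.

q2 · q1 = 0.5928 - 0.7248i - 0.1488j - 0.3178k
q3 · q2 · q1 = 0.5019 - 0.7803i - 0.3286j - 0.1764k
0.5019 - 0.7803i - 0.3286j - 0.1764k


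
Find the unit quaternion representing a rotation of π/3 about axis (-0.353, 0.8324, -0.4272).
0.866 - 0.1765i + 0.4162j - 0.2136k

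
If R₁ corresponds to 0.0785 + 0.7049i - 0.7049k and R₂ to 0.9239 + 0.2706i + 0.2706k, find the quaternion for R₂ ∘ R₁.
0.0725 + 0.6725i + 0.3815j - 0.63k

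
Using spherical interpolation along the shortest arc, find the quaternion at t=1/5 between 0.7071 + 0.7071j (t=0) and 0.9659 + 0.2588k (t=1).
0.8055 + 0.5898j + 0.0578k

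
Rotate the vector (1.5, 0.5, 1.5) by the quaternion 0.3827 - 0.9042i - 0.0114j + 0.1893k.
(0.803, 0.926, -1.802)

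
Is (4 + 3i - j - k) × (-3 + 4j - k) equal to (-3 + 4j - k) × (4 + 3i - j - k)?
No: pq = -9 - 4i + 22j + 11k ≠ -9 - 14i + 16j - 13k = qp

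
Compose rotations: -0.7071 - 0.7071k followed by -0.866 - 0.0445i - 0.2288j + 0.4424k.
0.9252 + 0.1933i + 0.1303j + 0.2995k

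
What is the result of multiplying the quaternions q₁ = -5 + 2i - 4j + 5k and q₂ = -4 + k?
15 - 12i + 14j - 25k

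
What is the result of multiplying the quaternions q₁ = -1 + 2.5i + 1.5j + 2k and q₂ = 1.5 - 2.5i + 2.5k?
-0.25 + 10i - 9j + 4.25k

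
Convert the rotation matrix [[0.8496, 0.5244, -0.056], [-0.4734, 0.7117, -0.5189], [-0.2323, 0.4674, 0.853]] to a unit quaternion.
0.9239 + 0.2669i + 0.0477j - 0.27k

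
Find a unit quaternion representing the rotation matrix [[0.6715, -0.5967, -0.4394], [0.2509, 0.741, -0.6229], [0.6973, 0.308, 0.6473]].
0.8746 + 0.2661i - 0.3249j + 0.2423k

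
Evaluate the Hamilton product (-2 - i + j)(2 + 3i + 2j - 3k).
-3 - 11i - 5j + k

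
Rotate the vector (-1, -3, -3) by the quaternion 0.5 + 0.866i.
(-1, 4.098, -1.098)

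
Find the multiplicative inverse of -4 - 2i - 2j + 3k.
-0.1212 + 0.0606i + 0.0606j - 0.0909k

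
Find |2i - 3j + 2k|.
√17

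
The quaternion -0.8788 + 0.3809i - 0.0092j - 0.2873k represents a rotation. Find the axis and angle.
axis = (0.7982, -0.0193, -0.6021), θ = 303°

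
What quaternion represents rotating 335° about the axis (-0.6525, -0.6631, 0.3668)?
-0.9763 - 0.1412i - 0.1435j + 0.0794k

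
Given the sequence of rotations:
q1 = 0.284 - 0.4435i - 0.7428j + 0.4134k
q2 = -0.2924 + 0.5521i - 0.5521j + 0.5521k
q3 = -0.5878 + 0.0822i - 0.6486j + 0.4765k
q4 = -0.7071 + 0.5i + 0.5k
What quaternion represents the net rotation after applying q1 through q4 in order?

q2 · q1 = -0.4765 + 0.4683i - 0.4127j - 0.619k
q3 · q2 · q1 = 0.2689 + 0.2837i + 0.8257j + 0.4066k
q4 · q3 · q2 · q1 = -0.5353 - 0.479i - 0.6453j + 0.2598k
-0.5353 - 0.479i - 0.6453j + 0.2598k


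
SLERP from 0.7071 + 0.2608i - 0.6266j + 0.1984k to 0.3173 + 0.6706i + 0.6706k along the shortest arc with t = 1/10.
0.6965 + 0.3228i - 0.5837j + 0.2646k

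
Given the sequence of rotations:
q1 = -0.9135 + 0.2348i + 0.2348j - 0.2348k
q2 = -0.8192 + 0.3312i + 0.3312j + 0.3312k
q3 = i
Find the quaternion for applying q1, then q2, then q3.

q2 · q1 = 0.6706 - 0.6504i - 0.3394j - 0.1102k
q3 · q2 · q1 = 0.6504 + 0.6706i + 0.1102j - 0.3394k
0.6504 + 0.6706i + 0.1102j - 0.3394k


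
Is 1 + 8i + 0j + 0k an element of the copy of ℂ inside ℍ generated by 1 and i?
Yes. The quaternion 1 + 8i has j- and k-coefficients y = z = 0, so it lies in the complex subalgebra spanned by 1 and i.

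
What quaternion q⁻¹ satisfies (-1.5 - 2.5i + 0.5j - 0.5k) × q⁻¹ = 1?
-0.1667 + 0.2778i - 0.0556j + 0.0556k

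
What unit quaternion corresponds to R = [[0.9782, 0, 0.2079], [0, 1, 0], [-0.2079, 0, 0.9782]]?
0.9945 + 0.1045j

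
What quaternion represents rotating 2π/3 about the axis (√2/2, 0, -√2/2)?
0.5 + 0.6124i - 0.6124k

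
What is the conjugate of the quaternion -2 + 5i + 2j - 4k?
-2 - 5i - 2j + 4k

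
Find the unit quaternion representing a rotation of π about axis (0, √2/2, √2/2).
0.7071j + 0.7071k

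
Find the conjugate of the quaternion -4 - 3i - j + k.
-4 + 3i + j - k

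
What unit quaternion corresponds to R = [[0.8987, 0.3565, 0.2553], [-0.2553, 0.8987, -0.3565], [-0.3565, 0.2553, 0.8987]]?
0.9613 + 0.1591i + 0.1591j - 0.1591k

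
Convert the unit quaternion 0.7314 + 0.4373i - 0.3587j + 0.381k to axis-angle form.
axis = (0.6412, -0.526, 0.5587), θ = 86°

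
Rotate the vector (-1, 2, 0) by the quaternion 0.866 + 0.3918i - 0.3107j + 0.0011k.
(-1.298, 1.628, 0.817)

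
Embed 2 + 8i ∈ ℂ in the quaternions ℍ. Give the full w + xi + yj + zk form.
2 + 8i + 0j + 0k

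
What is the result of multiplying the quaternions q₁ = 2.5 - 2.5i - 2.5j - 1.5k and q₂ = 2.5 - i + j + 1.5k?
8.5 - 11i + 1.5j - 5k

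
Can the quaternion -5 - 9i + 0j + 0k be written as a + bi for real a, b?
Yes. The quaternion -5 - 9i has j- and k-coefficients y = z = 0, so it lies in the complex subalgebra spanned by 1 and i.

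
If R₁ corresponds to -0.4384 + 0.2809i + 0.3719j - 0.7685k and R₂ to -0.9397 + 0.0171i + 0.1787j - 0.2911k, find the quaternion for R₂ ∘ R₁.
0.117 - 0.3005i - 0.4964j + 0.8059k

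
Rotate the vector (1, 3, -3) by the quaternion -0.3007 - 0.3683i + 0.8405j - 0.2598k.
(-1.932, 3.293, 2.104)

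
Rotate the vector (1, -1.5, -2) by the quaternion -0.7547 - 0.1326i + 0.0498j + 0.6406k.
(-0.766, -0.924, -2.41)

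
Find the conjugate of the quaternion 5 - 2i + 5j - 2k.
5 + 2i - 5j + 2k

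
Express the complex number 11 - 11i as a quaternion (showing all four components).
11 - 11i + 0j + 0k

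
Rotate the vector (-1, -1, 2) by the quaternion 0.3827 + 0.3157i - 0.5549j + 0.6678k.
(1.363, -2.035, 0.023)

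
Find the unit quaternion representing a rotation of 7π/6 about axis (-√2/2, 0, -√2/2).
-0.2588 - 0.683i - 0.683k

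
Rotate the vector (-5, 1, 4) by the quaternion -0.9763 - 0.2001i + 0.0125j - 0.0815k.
(-5.063, -1.435, 3.782)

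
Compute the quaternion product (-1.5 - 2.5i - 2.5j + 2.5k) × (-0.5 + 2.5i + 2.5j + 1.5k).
9.5 - 12.5i + 7.5j - 3.5k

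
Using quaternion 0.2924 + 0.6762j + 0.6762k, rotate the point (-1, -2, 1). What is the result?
(2.015, 0.348, -1.348)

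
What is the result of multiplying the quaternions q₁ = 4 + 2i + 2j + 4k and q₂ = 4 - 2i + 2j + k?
12 - 6i + 6j + 28k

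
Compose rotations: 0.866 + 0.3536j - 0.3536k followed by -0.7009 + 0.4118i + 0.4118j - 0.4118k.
-0.8982 + 0.3566i + 0.2544j + 0.0368k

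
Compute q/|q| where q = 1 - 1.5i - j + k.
0.4364 - 0.6547i - 0.4364j + 0.4364k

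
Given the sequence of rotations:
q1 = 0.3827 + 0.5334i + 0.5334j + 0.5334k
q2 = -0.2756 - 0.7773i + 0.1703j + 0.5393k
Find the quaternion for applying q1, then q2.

q2 · q1 = -0.0694 - 0.6413i + 0.6204j - 0.4461k
-0.0694 - 0.6413i + 0.6204j - 0.4461k


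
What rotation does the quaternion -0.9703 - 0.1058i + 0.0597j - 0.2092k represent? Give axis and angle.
axis = (-0.4373, 0.2468, -0.8648), θ = 332°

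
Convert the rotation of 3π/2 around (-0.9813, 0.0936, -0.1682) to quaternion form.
-0.7071 - 0.6939i + 0.0662j - 0.1189k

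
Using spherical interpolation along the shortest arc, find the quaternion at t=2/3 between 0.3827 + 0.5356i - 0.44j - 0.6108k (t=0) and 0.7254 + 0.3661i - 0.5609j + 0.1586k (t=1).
0.6669 + 0.4657i - 0.57j - 0.116k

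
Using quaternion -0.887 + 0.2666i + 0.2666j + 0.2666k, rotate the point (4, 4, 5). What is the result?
(3.669, 4.615, 4.716)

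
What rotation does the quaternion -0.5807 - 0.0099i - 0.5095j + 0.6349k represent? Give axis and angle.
axis = (-0.0122, -0.6258, 0.7799), θ = 251°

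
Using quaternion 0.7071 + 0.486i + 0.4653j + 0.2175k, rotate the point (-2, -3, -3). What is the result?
(-3.987, -1.364, -2.06)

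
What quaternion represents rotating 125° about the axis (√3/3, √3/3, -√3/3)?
0.4617 + 0.5121i + 0.5121j - 0.5121k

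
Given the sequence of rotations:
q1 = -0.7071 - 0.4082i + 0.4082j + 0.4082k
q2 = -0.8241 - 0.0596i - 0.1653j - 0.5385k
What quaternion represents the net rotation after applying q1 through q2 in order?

q2 · q1 = 0.8457 + 0.5309i + 0.0246j - 0.0474k
0.8457 + 0.5309i + 0.0246j - 0.0474k


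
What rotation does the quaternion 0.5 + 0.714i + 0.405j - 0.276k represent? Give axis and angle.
axis = (0.8245, 0.4677, -0.3187), θ = 2π/3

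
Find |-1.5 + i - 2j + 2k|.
3.354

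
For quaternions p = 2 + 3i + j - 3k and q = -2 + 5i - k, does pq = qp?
No: pq = -22 + 3i - 14j - k ≠ -22 + 5i + 10j + 9k = qp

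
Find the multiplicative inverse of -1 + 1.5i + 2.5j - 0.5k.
-0.1026 - 0.1538i - 0.2564j + 0.0513k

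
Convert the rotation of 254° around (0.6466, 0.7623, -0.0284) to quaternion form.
-0.6018 + 0.5164i + 0.6088j - 0.0227k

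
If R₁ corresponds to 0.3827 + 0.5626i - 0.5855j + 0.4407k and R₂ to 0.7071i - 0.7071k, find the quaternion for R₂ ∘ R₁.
-0.0862 - 0.1434i - 0.7094j - 0.6846k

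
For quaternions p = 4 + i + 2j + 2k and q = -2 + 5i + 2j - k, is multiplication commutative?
No: pq = -15 + 12i + 15j - 16k ≠ -15 + 24i - 7j = qp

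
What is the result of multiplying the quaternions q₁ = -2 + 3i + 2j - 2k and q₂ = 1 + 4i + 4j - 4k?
-30 - 5i - 2j + 10k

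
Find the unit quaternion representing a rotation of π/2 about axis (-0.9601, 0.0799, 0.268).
0.7071 - 0.6789i + 0.0565j + 0.1895k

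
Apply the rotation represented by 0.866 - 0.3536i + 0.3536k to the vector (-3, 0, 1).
(-2.5, -1.225, 1.5)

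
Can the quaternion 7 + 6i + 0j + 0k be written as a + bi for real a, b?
Yes. The quaternion 7 + 6i has j- and k-coefficients y = z = 0, so it lies in the complex subalgebra spanned by 1 and i.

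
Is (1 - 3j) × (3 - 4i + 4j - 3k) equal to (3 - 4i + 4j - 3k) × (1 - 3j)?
No: pq = 15 + 5i - 5j - 15k ≠ 15 - 13i - 5j + 9k = qp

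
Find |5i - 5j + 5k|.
√75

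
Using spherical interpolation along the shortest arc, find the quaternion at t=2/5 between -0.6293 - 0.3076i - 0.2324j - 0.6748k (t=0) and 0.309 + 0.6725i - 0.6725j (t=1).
-0.6238 - 0.5765i + 0.1793j - 0.4963k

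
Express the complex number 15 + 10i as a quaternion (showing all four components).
15 + 10i + 0j + 0k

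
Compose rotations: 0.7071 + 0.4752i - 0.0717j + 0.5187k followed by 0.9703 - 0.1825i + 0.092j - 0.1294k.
0.8465 + 0.3705i + 0.0287j + 0.3812k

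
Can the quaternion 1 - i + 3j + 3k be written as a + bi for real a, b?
No. The quaternion 1 - i + 3j + 3k has j-coefficient y = 3 and k-coefficient z = 3, not both zero, so it does not lie in the complex subalgebra spanned by 1 and i.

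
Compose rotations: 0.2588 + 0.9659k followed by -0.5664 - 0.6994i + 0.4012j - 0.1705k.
0.0181 + 0.2065i + 0.7794j - 0.5912k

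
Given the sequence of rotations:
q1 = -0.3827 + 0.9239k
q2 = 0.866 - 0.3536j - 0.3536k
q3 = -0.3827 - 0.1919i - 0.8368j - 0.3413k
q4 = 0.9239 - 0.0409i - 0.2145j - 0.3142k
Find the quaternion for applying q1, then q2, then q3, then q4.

q2 · q1 = -0.0047 - 0.3267i + 0.1353j + 0.9354k
q3 · q2 · q1 = 0.3716 - 0.6106i + 0.2432j - 0.6557k
q4 · q3 · q2 · q1 = 0.1645 - 0.3623i + 0.31j - 0.8635k
0.1645 - 0.3623i + 0.31j - 0.8635k


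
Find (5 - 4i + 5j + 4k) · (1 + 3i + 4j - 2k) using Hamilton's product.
5 - 15i + 29j - 37k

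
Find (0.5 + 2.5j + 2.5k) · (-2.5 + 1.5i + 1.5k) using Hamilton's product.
-5 + 4.5i - 2.5j - 9.25k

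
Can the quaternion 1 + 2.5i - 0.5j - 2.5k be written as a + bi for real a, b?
No. The quaternion 1 + 2.5i - 0.5j - 2.5k has j-coefficient y = -0.5 and k-coefficient z = -2.5, not both zero, so it does not lie in the complex subalgebra spanned by 1 and i.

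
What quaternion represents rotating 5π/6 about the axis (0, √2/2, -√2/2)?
0.2588 + 0.683j - 0.683k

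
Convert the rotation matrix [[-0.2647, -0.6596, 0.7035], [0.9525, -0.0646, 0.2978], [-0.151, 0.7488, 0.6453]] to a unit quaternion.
0.5736 + 0.1966i + 0.3724j + 0.7026k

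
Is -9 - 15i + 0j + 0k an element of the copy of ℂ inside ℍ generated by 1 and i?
Yes. The quaternion -9 - 15i has j- and k-coefficients y = z = 0, so it lies in the complex subalgebra spanned by 1 and i.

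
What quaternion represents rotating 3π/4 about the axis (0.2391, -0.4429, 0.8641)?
0.3827 + 0.2209i - 0.4092j + 0.7983k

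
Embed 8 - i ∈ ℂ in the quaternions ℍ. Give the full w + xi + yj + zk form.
8 - i + 0j + 0k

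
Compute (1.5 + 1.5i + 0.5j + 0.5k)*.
1.5 - 1.5i - 0.5j - 0.5k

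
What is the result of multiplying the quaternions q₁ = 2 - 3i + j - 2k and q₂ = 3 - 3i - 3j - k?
-2 - 22i + 4k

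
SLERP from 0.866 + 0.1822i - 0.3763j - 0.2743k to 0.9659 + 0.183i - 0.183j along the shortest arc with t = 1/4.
0.9017 + 0.1845i - 0.3315j - 0.2076k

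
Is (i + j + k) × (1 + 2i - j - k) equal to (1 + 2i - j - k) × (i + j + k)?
No: pq = i + 4j - 2k ≠ i - 2j + 4k = qp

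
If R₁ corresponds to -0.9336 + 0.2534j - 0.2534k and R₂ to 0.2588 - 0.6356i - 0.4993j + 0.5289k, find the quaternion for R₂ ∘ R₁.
0.0189 + 0.5859i + 0.3707j - 0.7204k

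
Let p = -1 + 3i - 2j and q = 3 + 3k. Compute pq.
-3 + 3i - 15j - 3k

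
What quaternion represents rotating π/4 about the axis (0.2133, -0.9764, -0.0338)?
0.9239 + 0.0816i - 0.3737j - 0.0129k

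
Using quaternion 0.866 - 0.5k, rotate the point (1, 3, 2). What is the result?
(3.098, 0.634, 2)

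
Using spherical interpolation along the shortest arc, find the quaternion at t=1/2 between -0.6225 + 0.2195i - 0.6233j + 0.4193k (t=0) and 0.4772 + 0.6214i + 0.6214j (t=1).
-0.625 - 0.2284i - 0.7074j + 0.2383k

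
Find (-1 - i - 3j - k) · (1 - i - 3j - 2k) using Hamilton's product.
-13 + 3i - j + k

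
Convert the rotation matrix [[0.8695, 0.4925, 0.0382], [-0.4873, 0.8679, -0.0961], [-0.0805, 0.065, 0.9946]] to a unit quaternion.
0.9659 + 0.0417i + 0.0307j - 0.2536k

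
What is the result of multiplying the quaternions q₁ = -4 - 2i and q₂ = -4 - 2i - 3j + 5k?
12 + 16i + 22j - 14k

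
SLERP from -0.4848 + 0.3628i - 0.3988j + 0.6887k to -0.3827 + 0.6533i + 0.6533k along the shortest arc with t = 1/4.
-0.4704 + 0.4476i - 0.3049j + 0.6968k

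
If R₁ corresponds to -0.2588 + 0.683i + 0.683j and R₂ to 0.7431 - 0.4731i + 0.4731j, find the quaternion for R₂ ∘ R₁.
-0.1923 + 0.63i + 0.3851j - 0.6463k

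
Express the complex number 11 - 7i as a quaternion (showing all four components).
11 - 7i + 0j + 0k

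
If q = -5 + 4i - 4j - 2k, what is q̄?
-5 - 4i + 4j + 2k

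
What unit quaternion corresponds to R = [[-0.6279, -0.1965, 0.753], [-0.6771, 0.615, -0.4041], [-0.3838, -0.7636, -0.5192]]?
0.342 - 0.2628i + 0.831j - 0.3513k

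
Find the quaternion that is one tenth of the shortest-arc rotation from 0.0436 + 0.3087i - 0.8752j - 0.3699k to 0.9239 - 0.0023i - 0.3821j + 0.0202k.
0.1597 + 0.2917i - 0.8768j - 0.3473k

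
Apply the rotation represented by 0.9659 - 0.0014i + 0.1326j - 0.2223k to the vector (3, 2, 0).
(3.456, 0.513, -0.89)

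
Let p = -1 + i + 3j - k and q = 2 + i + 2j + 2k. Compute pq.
-7 + 9i + j - 5k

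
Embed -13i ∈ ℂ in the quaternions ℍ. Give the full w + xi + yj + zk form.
0 - 13i + 0j + 0k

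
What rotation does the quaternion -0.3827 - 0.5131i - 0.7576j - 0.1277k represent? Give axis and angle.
axis = (-0.5554, -0.82, -0.1382), θ = 5π/4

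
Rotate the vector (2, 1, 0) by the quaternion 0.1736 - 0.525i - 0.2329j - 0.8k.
(-0.255, -0.898, 2.032)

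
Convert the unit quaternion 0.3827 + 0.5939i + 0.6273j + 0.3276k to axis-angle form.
axis = (0.6428, 0.679, 0.3546), θ = 3π/4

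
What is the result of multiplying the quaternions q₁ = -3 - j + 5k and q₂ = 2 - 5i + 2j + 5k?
-29 - 33j - 10k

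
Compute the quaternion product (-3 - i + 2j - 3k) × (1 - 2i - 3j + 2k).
7 + 19j - 2k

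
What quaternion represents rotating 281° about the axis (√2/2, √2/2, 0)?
-0.7716 + 0.4498i + 0.4498j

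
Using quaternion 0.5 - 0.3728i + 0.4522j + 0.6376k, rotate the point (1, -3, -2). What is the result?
(2.749, -1.325, -2.165)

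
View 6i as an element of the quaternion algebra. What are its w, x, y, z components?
0 + 6i + 0j + 0k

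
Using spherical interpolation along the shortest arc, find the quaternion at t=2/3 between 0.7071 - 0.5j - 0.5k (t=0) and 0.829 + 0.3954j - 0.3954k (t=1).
0.8728 + 0.0963j - 0.4785k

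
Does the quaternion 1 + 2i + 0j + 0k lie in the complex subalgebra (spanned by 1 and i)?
Yes. The quaternion 1 + 2i has j- and k-coefficients y = z = 0, so it lies in the complex subalgebra spanned by 1 and i.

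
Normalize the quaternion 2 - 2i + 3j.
0.4851 - 0.4851i + 0.7276j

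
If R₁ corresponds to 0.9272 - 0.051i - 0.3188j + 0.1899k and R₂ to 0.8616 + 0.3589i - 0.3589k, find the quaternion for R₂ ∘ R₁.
0.8853 + 0.1744i - 0.3245j - 0.2836k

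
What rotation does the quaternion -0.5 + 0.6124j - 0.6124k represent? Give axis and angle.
axis = (0, √2/2, -√2/2), θ = 4π/3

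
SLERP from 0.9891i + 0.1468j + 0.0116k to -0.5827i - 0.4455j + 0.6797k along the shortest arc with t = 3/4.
0.7442i + 0.3962j - 0.5377k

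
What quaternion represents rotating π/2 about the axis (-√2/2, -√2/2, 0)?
0.7071 - 0.5i - 0.5j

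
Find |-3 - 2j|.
√13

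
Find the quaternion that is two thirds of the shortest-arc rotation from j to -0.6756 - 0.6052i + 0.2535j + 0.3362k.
-0.5367 - 0.4807i + 0.64j + 0.2671k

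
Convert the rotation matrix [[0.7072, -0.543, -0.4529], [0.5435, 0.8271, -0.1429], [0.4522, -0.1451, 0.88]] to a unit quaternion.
0.9239 - 0.0006i - 0.2449j + 0.294k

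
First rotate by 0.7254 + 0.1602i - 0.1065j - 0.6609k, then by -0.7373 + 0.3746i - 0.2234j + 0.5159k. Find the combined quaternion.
-0.2777 + 0.3562i + 0.2467j + 0.8574k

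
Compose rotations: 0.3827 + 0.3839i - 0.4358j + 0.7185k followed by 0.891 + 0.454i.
0.1667 + 0.5158i - 0.7145j + 0.4423k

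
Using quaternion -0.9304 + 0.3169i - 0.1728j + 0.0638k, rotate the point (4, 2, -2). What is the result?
(3.023, -0.466, -3.827)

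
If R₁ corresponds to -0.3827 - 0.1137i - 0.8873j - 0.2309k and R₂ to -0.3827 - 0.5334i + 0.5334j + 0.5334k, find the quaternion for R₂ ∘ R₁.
0.6823 + 0.5978i - 0.0484j + 0.4182k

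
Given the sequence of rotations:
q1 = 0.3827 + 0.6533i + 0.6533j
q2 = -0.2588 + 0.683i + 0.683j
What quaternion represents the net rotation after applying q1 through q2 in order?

q2 · q1 = -0.9915 + 0.0923i + 0.0923j
-0.9915 + 0.0923i + 0.0923j


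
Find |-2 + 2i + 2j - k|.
√13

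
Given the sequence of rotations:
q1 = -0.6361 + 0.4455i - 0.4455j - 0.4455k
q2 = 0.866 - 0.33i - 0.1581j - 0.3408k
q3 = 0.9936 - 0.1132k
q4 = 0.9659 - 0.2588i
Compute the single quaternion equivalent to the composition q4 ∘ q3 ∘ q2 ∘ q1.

q2 · q1 = -0.6261 + 0.5143i - 0.5841j + 0.0484k
q3 · q2 · q1 = -0.6166 + 0.4449i - 0.6386j + 0.119k
q4 · q3 · q2 · q1 = -0.4804 + 0.5893i - 0.586j + 0.2802k
-0.4804 + 0.5893i - 0.586j + 0.2802k


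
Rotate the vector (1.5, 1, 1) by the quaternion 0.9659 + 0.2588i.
(1.5, 0.366, 1.366)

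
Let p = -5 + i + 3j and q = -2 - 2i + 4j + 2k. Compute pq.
14i - 28j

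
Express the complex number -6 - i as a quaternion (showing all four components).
-6 - i + 0j + 0k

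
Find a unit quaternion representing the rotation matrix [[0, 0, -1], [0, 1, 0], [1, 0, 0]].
0.7071 - 0.7071j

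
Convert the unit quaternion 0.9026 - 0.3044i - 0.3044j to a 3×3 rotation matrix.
[[0.8147, 0.1853, -0.5495], [0.1853, 0.8147, 0.5495], [0.5495, -0.5495, 0.6294]]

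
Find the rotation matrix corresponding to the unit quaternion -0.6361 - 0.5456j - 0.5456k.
[[-0.1907, -0.6941, 0.6941], [0.6941, 0.4046, 0.5954], [-0.6941, 0.5954, 0.4046]]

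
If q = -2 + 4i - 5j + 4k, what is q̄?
-2 - 4i + 5j - 4k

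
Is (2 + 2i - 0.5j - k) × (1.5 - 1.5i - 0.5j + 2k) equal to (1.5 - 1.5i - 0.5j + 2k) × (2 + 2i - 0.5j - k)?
No: pq = 7.75 - 1.5i - 4.25j + 0.75k ≠ 7.75 + 1.5i + 0.75j + 4.25k = qp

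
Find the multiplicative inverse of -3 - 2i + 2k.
-0.1765 + 0.1176i - 0.1176k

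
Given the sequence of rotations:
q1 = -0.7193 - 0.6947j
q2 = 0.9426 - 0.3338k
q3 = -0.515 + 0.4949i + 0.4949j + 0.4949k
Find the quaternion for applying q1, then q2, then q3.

q2 · q1 = -0.678 - 0.2319i - 0.6548j + 0.2401k
q3 · q2 · q1 = 0.6692 + 0.2268i - 0.2319j - 0.6685k
0.6692 + 0.2268i - 0.2319j - 0.6685k


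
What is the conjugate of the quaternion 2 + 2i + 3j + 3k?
2 - 2i - 3j - 3k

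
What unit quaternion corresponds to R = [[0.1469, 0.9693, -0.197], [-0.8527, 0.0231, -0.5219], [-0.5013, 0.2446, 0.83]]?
0.7071 + 0.271i + 0.1076j - 0.6442k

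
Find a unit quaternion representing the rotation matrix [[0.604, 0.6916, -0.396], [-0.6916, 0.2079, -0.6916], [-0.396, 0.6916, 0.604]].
0.7772 + 0.445i - 0.445k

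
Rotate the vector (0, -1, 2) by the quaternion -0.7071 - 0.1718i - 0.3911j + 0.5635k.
(-0.212, -1.673, 1.468)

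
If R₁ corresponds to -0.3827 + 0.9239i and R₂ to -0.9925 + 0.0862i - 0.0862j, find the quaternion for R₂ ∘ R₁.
0.3002 - 0.95i + 0.033j + 0.0796k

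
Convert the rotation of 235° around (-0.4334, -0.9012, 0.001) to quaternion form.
-0.4617 - 0.3844i - 0.7994j + 0.0009k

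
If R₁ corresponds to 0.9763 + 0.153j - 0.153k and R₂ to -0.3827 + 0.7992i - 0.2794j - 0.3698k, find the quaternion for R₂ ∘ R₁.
-0.3875 + 0.8796i - 0.2091j - 0.1802k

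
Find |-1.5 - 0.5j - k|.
1.871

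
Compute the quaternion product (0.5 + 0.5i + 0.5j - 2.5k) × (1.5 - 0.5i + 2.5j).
-0.25 + 6.75i + 3.25j - 2.25k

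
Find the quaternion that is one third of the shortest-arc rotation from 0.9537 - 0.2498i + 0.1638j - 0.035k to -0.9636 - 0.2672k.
0.9769 - 0.1694i + 0.1111j + 0.0678k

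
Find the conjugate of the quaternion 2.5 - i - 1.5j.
2.5 + i + 1.5j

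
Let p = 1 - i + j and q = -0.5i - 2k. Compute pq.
-0.5 - 2.5i - 2j - 1.5k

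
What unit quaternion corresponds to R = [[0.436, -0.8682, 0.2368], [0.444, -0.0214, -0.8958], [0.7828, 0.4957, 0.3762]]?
0.6691 + 0.5199i - 0.204j + 0.4903k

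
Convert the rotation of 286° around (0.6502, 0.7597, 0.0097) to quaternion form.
-0.7986 + 0.3913i + 0.4572j + 0.0058k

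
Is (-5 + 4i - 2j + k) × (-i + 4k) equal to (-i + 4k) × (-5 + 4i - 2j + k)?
No: pq = -3i - 17j - 22k ≠ 13i + 17j - 18k = qp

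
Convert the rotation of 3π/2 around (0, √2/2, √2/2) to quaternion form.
-0.7071 + 0.5j + 0.5k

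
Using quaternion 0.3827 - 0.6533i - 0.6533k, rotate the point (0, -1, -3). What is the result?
(-3.061, -0.793, 0.061)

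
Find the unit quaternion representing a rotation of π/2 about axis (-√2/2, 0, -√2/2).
0.7071 - 0.5i - 0.5k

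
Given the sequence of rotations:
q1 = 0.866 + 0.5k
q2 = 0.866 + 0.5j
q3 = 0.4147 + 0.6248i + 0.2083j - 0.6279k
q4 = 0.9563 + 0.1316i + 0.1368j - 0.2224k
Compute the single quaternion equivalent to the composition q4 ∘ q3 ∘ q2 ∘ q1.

q2 · q1 = 0.75 + 0.25i + 0.433j + 0.433k
q3 · q2 · q1 = 0.3365 + 0.9343i - 0.0917j - 0.0729k
q4 · q3 · q2 · q1 = 0.1952 + 0.9074i - 0.2399j - 0.2844k
0.1952 + 0.9074i - 0.2399j - 0.2844k


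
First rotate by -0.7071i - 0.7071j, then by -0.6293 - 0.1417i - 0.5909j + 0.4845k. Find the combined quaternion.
-0.518 + 0.7876i + 0.1024j - 0.3176k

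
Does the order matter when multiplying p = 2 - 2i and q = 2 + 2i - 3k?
Yes: pq = 8 - 6j - 6k ≠ 8 + 6j - 6k = qp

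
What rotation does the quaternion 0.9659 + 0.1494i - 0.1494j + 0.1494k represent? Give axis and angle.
axis = (√3/3, -√3/3, √3/3), θ = π/6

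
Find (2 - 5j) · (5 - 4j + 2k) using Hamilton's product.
-10 - 10i - 33j + 4k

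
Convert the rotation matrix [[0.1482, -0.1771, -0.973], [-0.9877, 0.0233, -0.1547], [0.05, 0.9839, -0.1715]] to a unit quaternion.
0.5 + 0.5693i - 0.5115j - 0.4053k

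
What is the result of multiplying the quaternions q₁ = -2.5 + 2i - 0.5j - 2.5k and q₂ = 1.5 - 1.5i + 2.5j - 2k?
-4.5 + 14i + 0.75j + 5.5k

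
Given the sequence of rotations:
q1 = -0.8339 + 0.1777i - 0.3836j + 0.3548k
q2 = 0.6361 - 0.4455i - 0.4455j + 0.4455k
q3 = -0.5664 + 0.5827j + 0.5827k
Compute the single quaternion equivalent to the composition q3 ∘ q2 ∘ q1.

q2 · q1 = -0.7802 + 0.4974i + 0.3647j + 0.1042k
q3 · q2 · q1 = 0.1687 - 0.4335i - 0.3714j - 0.8035k
0.1687 - 0.4335i - 0.3714j - 0.8035k


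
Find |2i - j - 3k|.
√14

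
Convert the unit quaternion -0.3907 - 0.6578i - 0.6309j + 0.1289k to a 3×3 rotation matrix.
[[0.1707, 0.9307, 0.3234], [0.7293, 0.1014, -0.6767], [-0.6626, 0.3514, -0.6615]]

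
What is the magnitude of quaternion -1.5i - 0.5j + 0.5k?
1.658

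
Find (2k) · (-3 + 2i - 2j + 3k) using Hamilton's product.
-6 + 4i + 4j - 6k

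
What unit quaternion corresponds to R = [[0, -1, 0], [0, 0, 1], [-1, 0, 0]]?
0.5 - 0.5i + 0.5j + 0.5k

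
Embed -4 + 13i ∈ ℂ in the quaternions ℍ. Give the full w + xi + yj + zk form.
-4 + 13i + 0j + 0k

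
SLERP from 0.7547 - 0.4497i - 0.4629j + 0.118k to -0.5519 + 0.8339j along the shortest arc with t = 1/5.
0.737 - 0.3689i - 0.5579j + 0.0968k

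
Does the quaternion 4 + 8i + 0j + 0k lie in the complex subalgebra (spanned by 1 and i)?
Yes. The quaternion 4 + 8i has j- and k-coefficients y = z = 0, so it lies in the complex subalgebra spanned by 1 and i.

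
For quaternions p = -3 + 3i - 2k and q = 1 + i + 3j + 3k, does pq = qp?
No: pq = 6i - 20j - 2k ≠ -6i + 2j - 20k = qp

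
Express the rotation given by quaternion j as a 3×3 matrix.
[[-1, 0, 0], [0, 1, 0], [0, 0, -1]]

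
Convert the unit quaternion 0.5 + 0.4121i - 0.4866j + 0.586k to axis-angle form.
axis = (0.4759, -0.5619, 0.6767), θ = 2π/3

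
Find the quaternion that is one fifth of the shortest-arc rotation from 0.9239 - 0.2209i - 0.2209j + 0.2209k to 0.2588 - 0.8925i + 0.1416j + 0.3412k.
0.8581 - 0.4062i - 0.1559j + 0.2728k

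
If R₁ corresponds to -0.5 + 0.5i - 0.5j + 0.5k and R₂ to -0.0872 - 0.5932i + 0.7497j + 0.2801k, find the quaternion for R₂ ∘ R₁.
0.575 + 0.7679i + 0.1054j - 0.2619k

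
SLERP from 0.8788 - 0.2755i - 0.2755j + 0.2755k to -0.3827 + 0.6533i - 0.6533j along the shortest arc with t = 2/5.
0.8186 - 0.5237i + 0.1306j + 0.1965k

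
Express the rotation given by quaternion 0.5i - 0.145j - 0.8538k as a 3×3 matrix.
[[-0.5, -0.145, -0.8538], [-0.145, -0.9579, 0.2476], [-0.8538, 0.2476, 0.4579]]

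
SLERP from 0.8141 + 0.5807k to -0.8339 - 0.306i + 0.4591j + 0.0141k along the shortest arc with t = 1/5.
0.8673 + 0.0686i - 0.103j + 0.4821k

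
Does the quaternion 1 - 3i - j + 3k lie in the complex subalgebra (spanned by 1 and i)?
No. The quaternion 1 - 3i - j + 3k has j-coefficient y = -1 and k-coefficient z = 3, not both zero, so it does not lie in the complex subalgebra spanned by 1 and i.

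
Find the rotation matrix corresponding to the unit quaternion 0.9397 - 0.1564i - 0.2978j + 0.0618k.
[[0.815, -0.023, -0.579], [0.2093, 0.9434, 0.2571], [0.5404, -0.3307, 0.7737]]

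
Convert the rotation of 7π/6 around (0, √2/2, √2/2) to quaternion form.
-0.2588 + 0.683j + 0.683k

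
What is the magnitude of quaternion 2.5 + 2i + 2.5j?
4.062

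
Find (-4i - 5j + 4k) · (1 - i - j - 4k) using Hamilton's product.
7 + 20i - 25j + 3k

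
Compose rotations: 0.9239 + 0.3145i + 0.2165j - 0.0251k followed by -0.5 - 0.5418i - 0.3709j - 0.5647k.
-0.2254 - 0.5263i - 0.6421j - 0.5098k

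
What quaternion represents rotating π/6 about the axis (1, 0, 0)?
0.9659 + 0.2588i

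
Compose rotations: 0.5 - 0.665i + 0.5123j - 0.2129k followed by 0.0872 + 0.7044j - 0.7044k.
-0.4672 + 0.1529i + 0.8653j + 0.0977k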